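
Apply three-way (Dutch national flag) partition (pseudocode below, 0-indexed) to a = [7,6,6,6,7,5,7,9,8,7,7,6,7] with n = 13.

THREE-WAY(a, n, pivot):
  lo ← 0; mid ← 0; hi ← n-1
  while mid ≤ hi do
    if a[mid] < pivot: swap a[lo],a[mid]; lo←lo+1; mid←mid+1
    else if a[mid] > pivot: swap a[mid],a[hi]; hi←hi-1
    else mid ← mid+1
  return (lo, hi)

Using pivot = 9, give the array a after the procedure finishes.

pivot = 9; lo=0, mid=0, hi=12
a[mid]=7<9: swap a[0],a[0]; lo=1,mid=1 → [7,6,6,6,7,5,7,9,8,7,7,6,7]
a[mid]=6<9: swap a[1],a[1]; lo=2,mid=2 → [7,6,6,6,7,5,7,9,8,7,7,6,7]
a[mid]=6<9: swap a[2],a[2]; lo=3,mid=3 → [7,6,6,6,7,5,7,9,8,7,7,6,7]
a[mid]=6<9: swap a[3],a[3]; lo=4,mid=4 → [7,6,6,6,7,5,7,9,8,7,7,6,7]
a[mid]=7<9: swap a[4],a[4]; lo=5,mid=5 → [7,6,6,6,7,5,7,9,8,7,7,6,7]
a[mid]=5<9: swap a[5],a[5]; lo=6,mid=6 → [7,6,6,6,7,5,7,9,8,7,7,6,7]
a[mid]=7<9: swap a[6],a[6]; lo=7,mid=7 → [7,6,6,6,7,5,7,9,8,7,7,6,7]
a[mid]=9=9: mid=8
a[mid]=8<9: swap a[7],a[8]; lo=8,mid=9 → [7,6,6,6,7,5,7,8,9,7,7,6,7]
a[mid]=7<9: swap a[8],a[9]; lo=9,mid=10 → [7,6,6,6,7,5,7,8,7,9,7,6,7]
a[mid]=7<9: swap a[9],a[10]; lo=10,mid=11 → [7,6,6,6,7,5,7,8,7,7,9,6,7]
a[mid]=6<9: swap a[10],a[11]; lo=11,mid=12 → [7,6,6,6,7,5,7,8,7,7,6,9,7]
a[mid]=7<9: swap a[11],a[12]; lo=12,mid=13 → [7,6,6,6,7,5,7,8,7,7,6,7,9]
end: lo=12, hi=12; a = [7,6,6,6,7,5,7,8,7,7,6,7,9]

[7,6,6,6,7,5,7,8,7,7,6,7,9]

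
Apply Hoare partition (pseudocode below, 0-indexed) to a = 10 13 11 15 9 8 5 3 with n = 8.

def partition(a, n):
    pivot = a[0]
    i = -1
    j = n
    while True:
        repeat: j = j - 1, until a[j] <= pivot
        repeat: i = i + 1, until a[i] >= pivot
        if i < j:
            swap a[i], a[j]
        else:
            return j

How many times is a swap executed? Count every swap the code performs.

pivot = a[0] = 10; i = -1, j = 8
j→7 (a[7]=3≤10), i→0 (a[0]=10≥10); i<j, swap → 3 13 11 15 9 8 5 10
j→6 (a[6]=5≤10), i→1 (a[1]=13≥10); i<j, swap → 3 5 11 15 9 8 13 10
j→5 (a[5]=8≤10), i→2 (a[2]=11≥10); i<j, swap → 3 5 8 15 9 11 13 10
j→4 (a[4]=9≤10), i→3 (a[3]=15≥10); i<j, swap → 3 5 8 9 15 11 13 10
j→3, i→4; i≥j, return j=3. a = 3 5 8 9 15 11 13 10

4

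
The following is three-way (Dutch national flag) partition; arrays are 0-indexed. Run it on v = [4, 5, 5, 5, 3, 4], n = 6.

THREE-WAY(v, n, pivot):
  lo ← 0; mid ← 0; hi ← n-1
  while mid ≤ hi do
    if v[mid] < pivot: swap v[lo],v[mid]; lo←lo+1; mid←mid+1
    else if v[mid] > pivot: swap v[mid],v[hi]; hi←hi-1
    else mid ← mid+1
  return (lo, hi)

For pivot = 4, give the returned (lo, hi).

lo=0 mid=0 hi=5
4=4: mid=1
5>4: swap(1,5), hi=4 ⇒ [4, 4, 5, 5, 3, 5]
4=4: mid=2
5>4: swap(2,4), hi=3 ⇒ [4, 4, 3, 5, 5, 5]
3<4: swap(0,2), lo=1 mid=3 ⇒ [3, 4, 4, 5, 5, 5]
5>4: swap(3,3), hi=2 ⇒ [3, 4, 4, 5, 5, 5]
done. lo=1 hi=2; v=[3, 4, 4, 5, 5, 5]

(1, 2)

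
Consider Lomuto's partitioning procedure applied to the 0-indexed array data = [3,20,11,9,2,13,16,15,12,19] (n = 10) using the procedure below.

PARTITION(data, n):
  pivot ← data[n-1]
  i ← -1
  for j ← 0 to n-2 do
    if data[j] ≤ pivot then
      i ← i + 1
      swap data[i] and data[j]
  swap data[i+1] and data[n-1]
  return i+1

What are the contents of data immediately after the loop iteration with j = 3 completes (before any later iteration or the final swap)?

[3,11,9,20,2,13,16,15,12,19]

pivot=19, i=-1
j=0: 3≤19, i=0, swap(0,0) ⇒ [3,20,11,9,2,13,16,15,12,19]
j=1: 20>19, skip
j=2: 11≤19, i=1, swap(1,2) ⇒ [3,11,20,9,2,13,16,15,12,19]
j=3: 9≤19, i=2, swap(2,3) ⇒ [3,11,9,20,2,13,16,15,12,19]
(after j=3) data = [3,11,9,20,2,13,16,15,12,19]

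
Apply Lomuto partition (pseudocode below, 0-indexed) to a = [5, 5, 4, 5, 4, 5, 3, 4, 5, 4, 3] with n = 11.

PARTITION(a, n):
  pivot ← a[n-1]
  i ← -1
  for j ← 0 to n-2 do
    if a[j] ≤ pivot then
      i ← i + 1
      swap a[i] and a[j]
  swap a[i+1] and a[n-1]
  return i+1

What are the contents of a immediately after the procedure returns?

pivot=3, i=-1
j=0: 5>3, skip
j=1: 5>3, skip
j=2: 4>3, skip
j=3: 5>3, skip
j=4: 4>3, skip
j=5: 5>3, skip
j=6: 3≤3, i=0, swap(0,6) ⇒ [3, 5, 4, 5, 4, 5, 5, 4, 5, 4, 3]
j=7: 4>3, skip
j=8: 5>3, skip
j=9: 4>3, skip
swap(1,10) ⇒ [3, 3, 4, 5, 4, 5, 5, 4, 5, 4, 5]; return 1

[3, 3, 4, 5, 4, 5, 5, 4, 5, 4, 5]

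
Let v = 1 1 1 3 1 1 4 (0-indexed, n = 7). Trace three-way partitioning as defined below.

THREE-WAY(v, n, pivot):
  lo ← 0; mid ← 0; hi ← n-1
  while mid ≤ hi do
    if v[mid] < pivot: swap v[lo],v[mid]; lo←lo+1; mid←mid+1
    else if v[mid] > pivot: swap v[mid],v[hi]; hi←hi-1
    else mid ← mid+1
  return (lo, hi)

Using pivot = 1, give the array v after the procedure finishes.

1 1 1 1 1 4 3

pivot = 1; lo=0, mid=0, hi=6
v[mid]=1=1: mid=1
v[mid]=1=1: mid=2
v[mid]=1=1: mid=3
v[mid]=3>1: swap v[3],v[6]; hi=5 → 1 1 1 4 1 1 3
v[mid]=4>1: swap v[3],v[5]; hi=4 → 1 1 1 1 1 4 3
v[mid]=1=1: mid=4
v[mid]=1=1: mid=5
end: lo=0, hi=4; v = 1 1 1 1 1 4 3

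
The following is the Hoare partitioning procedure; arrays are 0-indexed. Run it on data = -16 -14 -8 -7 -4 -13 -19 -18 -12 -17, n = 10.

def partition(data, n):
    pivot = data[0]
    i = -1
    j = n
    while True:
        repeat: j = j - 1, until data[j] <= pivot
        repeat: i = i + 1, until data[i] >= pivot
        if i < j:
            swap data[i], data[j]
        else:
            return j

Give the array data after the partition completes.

-17 -18 -19 -7 -4 -13 -8 -14 -12 -16

pivot=-16
j stops at 9 (-17), i stops at 0 (-16); swap ⇒ -17 -14 -8 -7 -4 -13 -19 -18 -12 -16
j stops at 7 (-18), i stops at 1 (-14); swap ⇒ -17 -18 -8 -7 -4 -13 -19 -14 -12 -16
j stops at 6 (-19), i stops at 2 (-8); swap ⇒ -17 -18 -19 -7 -4 -13 -8 -14 -12 -16
j stops at 2, i stops at 3; i≥j ⇒ return 2. data=-17 -18 -19 -7 -4 -13 -8 -14 -12 -16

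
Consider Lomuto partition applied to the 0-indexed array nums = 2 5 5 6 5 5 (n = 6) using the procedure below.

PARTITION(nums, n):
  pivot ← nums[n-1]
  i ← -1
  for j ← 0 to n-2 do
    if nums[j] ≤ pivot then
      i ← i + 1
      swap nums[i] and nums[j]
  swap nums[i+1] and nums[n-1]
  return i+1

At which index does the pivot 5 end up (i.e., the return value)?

pivot=5, i=-1
j=0: 2≤5, i=0, swap(0,0) ⇒ 2 5 5 6 5 5
j=1: 5≤5, i=1, swap(1,1) ⇒ 2 5 5 6 5 5
j=2: 5≤5, i=2, swap(2,2) ⇒ 2 5 5 6 5 5
j=3: 6>5, skip
j=4: 5≤5, i=3, swap(3,4) ⇒ 2 5 5 5 6 5
swap(4,5) ⇒ 2 5 5 5 5 6; return 4

4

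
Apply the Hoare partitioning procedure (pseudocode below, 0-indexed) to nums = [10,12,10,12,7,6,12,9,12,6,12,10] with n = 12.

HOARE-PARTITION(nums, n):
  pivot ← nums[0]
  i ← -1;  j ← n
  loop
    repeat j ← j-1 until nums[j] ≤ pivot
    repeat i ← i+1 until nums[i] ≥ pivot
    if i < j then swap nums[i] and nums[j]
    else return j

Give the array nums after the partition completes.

[10,6,9,6,7,12,12,10,12,12,12,10]

pivot = nums[0] = 10; i = -1, j = 12
j→11 (nums[11]=10≤10), i→0 (nums[0]=10≥10); i<j, swap → [10,12,10,12,7,6,12,9,12,6,12,10]
j→9 (nums[9]=6≤10), i→1 (nums[1]=12≥10); i<j, swap → [10,6,10,12,7,6,12,9,12,12,12,10]
j→7 (nums[7]=9≤10), i→2 (nums[2]=10≥10); i<j, swap → [10,6,9,12,7,6,12,10,12,12,12,10]
j→5 (nums[5]=6≤10), i→3 (nums[3]=12≥10); i<j, swap → [10,6,9,6,7,12,12,10,12,12,12,10]
j→4, i→5; i≥j, return j=4. nums = [10,6,9,6,7,12,12,10,12,12,12,10]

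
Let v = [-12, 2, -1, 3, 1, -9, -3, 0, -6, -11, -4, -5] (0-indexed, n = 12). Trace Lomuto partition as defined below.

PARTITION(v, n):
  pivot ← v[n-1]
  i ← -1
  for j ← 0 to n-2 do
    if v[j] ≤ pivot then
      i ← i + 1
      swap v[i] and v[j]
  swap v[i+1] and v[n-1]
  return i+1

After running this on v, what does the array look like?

pivot=-5, i=-1
j=0: -12≤-5, i=0, swap(0,0) ⇒ [-12, 2, -1, 3, 1, -9, -3, 0, -6, -11, -4, -5]
j=1: 2>-5, skip
j=2: -1>-5, skip
j=3: 3>-5, skip
j=4: 1>-5, skip
j=5: -9≤-5, i=1, swap(1,5) ⇒ [-12, -9, -1, 3, 1, 2, -3, 0, -6, -11, -4, -5]
j=6: -3>-5, skip
j=7: 0>-5, skip
j=8: -6≤-5, i=2, swap(2,8) ⇒ [-12, -9, -6, 3, 1, 2, -3, 0, -1, -11, -4, -5]
j=9: -11≤-5, i=3, swap(3,9) ⇒ [-12, -9, -6, -11, 1, 2, -3, 0, -1, 3, -4, -5]
j=10: -4>-5, skip
swap(4,11) ⇒ [-12, -9, -6, -11, -5, 2, -3, 0, -1, 3, -4, 1]; return 4

[-12, -9, -6, -11, -5, 2, -3, 0, -1, 3, -4, 1]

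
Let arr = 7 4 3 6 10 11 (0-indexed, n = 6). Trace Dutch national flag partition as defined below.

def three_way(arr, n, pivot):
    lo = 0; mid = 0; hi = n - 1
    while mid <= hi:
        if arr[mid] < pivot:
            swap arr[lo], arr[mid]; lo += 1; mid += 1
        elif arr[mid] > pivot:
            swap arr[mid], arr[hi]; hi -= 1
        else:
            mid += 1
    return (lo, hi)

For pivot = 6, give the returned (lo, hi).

pivot = 6; lo=0, mid=0, hi=5
arr[mid]=7>6: swap arr[0],arr[5]; hi=4 → 11 4 3 6 10 7
arr[mid]=11>6: swap arr[0],arr[4]; hi=3 → 10 4 3 6 11 7
arr[mid]=10>6: swap arr[0],arr[3]; hi=2 → 6 4 3 10 11 7
arr[mid]=6=6: mid=1
arr[mid]=4<6: swap arr[0],arr[1]; lo=1,mid=2 → 4 6 3 10 11 7
arr[mid]=3<6: swap arr[1],arr[2]; lo=2,mid=3 → 4 3 6 10 11 7
end: lo=2, hi=2; arr = 4 3 6 10 11 7

(2, 2)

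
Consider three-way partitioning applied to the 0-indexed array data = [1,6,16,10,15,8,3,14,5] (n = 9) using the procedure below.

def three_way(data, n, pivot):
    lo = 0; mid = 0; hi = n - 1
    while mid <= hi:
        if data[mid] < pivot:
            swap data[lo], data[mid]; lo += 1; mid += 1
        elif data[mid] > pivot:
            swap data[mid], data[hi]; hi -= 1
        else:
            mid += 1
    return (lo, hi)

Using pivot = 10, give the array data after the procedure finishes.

[1,6,5,3,8,10,14,15,16]

pivot = 10; lo=0, mid=0, hi=8
data[mid]=1<10: swap data[0],data[0]; lo=1,mid=1 → [1,6,16,10,15,8,3,14,5]
data[mid]=6<10: swap data[1],data[1]; lo=2,mid=2 → [1,6,16,10,15,8,3,14,5]
data[mid]=16>10: swap data[2],data[8]; hi=7 → [1,6,5,10,15,8,3,14,16]
data[mid]=5<10: swap data[2],data[2]; lo=3,mid=3 → [1,6,5,10,15,8,3,14,16]
data[mid]=10=10: mid=4
data[mid]=15>10: swap data[4],data[7]; hi=6 → [1,6,5,10,14,8,3,15,16]
data[mid]=14>10: swap data[4],data[6]; hi=5 → [1,6,5,10,3,8,14,15,16]
data[mid]=3<10: swap data[3],data[4]; lo=4,mid=5 → [1,6,5,3,10,8,14,15,16]
data[mid]=8<10: swap data[4],data[5]; lo=5,mid=6 → [1,6,5,3,8,10,14,15,16]
end: lo=5, hi=5; data = [1,6,5,3,8,10,14,15,16]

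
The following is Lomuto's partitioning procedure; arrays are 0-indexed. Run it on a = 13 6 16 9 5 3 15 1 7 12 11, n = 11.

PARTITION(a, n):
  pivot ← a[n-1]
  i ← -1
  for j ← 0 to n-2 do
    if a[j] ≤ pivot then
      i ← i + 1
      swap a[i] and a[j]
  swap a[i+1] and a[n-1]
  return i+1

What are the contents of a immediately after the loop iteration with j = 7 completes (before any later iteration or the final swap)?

pivot=11, i=-1
j=0: 13>11, skip
j=1: 6≤11, i=0, swap(0,1) ⇒ 6 13 16 9 5 3 15 1 7 12 11
j=2: 16>11, skip
j=3: 9≤11, i=1, swap(1,3) ⇒ 6 9 16 13 5 3 15 1 7 12 11
j=4: 5≤11, i=2, swap(2,4) ⇒ 6 9 5 13 16 3 15 1 7 12 11
j=5: 3≤11, i=3, swap(3,5) ⇒ 6 9 5 3 16 13 15 1 7 12 11
j=6: 15>11, skip
j=7: 1≤11, i=4, swap(4,7) ⇒ 6 9 5 3 1 13 15 16 7 12 11
(after j=7) a = 6 9 5 3 1 13 15 16 7 12 11

6 9 5 3 1 13 15 16 7 12 11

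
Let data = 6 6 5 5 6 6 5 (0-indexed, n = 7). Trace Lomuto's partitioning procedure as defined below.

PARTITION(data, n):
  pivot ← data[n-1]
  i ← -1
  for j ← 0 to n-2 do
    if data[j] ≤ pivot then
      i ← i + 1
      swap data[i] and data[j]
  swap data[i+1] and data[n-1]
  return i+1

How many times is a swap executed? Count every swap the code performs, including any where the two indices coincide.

pivot = data[6] = 5; i = -1
j=0: data[0]=6 > 5 → no swap
j=1: data[1]=6 > 5 → no swap
j=2: data[2]=5 ≤ 5 → i=0, swap data[0],data[2] → 5 6 6 5 6 6 5
j=3: data[3]=5 ≤ 5 → i=1, swap data[1],data[3] → 5 5 6 6 6 6 5
j=4: data[4]=6 > 5 → no swap
j=5: data[5]=6 > 5 → no swap
final swap data[2],data[6] → 5 5 5 6 6 6 6; return 2

3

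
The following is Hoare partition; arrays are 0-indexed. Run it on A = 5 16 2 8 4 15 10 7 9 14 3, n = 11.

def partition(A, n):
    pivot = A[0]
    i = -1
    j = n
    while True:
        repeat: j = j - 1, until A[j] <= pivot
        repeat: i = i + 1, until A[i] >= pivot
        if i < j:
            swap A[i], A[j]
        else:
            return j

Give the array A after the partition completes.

pivot=5
j stops at 10 (3), i stops at 0 (5); swap ⇒ 3 16 2 8 4 15 10 7 9 14 5
j stops at 4 (4), i stops at 1 (16); swap ⇒ 3 4 2 8 16 15 10 7 9 14 5
j stops at 2, i stops at 3; i≥j ⇒ return 2. A=3 4 2 8 16 15 10 7 9 14 5

3 4 2 8 16 15 10 7 9 14 5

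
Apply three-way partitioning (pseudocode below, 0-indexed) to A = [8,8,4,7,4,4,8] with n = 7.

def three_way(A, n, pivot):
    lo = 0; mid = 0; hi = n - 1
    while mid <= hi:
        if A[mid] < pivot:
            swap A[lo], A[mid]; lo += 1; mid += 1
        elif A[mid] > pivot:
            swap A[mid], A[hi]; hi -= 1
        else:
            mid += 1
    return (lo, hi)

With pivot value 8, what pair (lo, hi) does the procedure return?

(4, 6)

lo=0 mid=0 hi=6
8=8: mid=1
8=8: mid=2
4<8: swap(0,2), lo=1 mid=3 ⇒ [4,8,8,7,4,4,8]
7<8: swap(1,3), lo=2 mid=4 ⇒ [4,7,8,8,4,4,8]
4<8: swap(2,4), lo=3 mid=5 ⇒ [4,7,4,8,8,4,8]
4<8: swap(3,5), lo=4 mid=6 ⇒ [4,7,4,4,8,8,8]
8=8: mid=7
done. lo=4 hi=6; A=[4,7,4,4,8,8,8]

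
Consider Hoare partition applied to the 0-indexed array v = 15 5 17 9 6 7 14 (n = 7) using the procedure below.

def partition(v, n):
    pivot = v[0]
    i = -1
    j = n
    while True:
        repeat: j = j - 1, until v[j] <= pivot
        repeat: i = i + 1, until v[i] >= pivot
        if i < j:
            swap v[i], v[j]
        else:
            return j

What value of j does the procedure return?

4

pivot=15
j stops at 6 (14), i stops at 0 (15); swap ⇒ 14 5 17 9 6 7 15
j stops at 5 (7), i stops at 2 (17); swap ⇒ 14 5 7 9 6 17 15
j stops at 4, i stops at 5; i≥j ⇒ return 4. v=14 5 7 9 6 17 15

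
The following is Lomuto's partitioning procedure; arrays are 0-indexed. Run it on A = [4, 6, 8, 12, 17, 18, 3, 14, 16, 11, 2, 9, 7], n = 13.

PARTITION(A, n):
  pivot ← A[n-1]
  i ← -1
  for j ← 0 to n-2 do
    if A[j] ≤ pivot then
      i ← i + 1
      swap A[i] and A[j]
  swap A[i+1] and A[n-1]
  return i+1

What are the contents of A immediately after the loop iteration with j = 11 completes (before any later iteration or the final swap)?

pivot=7, i=-1
j=0: 4≤7, i=0, swap(0,0) ⇒ [4, 6, 8, 12, 17, 18, 3, 14, 16, 11, 2, 9, 7]
j=1: 6≤7, i=1, swap(1,1) ⇒ [4, 6, 8, 12, 17, 18, 3, 14, 16, 11, 2, 9, 7]
j=2: 8>7, skip
j=3: 12>7, skip
j=4: 17>7, skip
j=5: 18>7, skip
j=6: 3≤7, i=2, swap(2,6) ⇒ [4, 6, 3, 12, 17, 18, 8, 14, 16, 11, 2, 9, 7]
j=7: 14>7, skip
j=8: 16>7, skip
j=9: 11>7, skip
j=10: 2≤7, i=3, swap(3,10) ⇒ [4, 6, 3, 2, 17, 18, 8, 14, 16, 11, 12, 9, 7]
j=11: 9>7, skip
(after j=11) A = [4, 6, 3, 2, 17, 18, 8, 14, 16, 11, 12, 9, 7]

[4, 6, 3, 2, 17, 18, 8, 14, 16, 11, 12, 9, 7]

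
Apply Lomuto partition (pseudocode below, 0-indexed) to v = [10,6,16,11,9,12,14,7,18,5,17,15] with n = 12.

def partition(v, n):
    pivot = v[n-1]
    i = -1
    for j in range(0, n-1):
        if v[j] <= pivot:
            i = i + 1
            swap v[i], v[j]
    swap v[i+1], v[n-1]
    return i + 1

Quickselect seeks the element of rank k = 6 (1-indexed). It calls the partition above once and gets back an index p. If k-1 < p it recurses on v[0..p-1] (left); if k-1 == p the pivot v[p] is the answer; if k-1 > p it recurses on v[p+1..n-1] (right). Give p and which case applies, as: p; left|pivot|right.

pivot=15, i=-1
j=0: 10≤15, i=0, swap(0,0) ⇒ [10,6,16,11,9,12,14,7,18,5,17,15]
j=1: 6≤15, i=1, swap(1,1) ⇒ [10,6,16,11,9,12,14,7,18,5,17,15]
j=2: 16>15, skip
j=3: 11≤15, i=2, swap(2,3) ⇒ [10,6,11,16,9,12,14,7,18,5,17,15]
j=4: 9≤15, i=3, swap(3,4) ⇒ [10,6,11,9,16,12,14,7,18,5,17,15]
j=5: 12≤15, i=4, swap(4,5) ⇒ [10,6,11,9,12,16,14,7,18,5,17,15]
j=6: 14≤15, i=5, swap(5,6) ⇒ [10,6,11,9,12,14,16,7,18,5,17,15]
j=7: 7≤15, i=6, swap(6,7) ⇒ [10,6,11,9,12,14,7,16,18,5,17,15]
j=8: 18>15, skip
j=9: 5≤15, i=7, swap(7,9) ⇒ [10,6,11,9,12,14,7,5,18,16,17,15]
j=10: 17>15, skip
swap(8,11) ⇒ [10,6,11,9,12,14,7,5,15,16,17,18]; return 8
p = 8; k-1 = 5 < 8 ⇒ left

8; left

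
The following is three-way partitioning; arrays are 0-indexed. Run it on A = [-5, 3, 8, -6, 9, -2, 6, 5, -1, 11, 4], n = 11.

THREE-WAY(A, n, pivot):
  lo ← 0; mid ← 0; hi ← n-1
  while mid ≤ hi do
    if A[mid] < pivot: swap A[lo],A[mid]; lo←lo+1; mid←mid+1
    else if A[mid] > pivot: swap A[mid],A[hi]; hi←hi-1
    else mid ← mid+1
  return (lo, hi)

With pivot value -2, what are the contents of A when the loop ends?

pivot = -2; lo=0, mid=0, hi=10
A[mid]=-5<-2: swap A[0],A[0]; lo=1,mid=1 → [-5, 3, 8, -6, 9, -2, 6, 5, -1, 11, 4]
A[mid]=3>-2: swap A[1],A[10]; hi=9 → [-5, 4, 8, -6, 9, -2, 6, 5, -1, 11, 3]
A[mid]=4>-2: swap A[1],A[9]; hi=8 → [-5, 11, 8, -6, 9, -2, 6, 5, -1, 4, 3]
A[mid]=11>-2: swap A[1],A[8]; hi=7 → [-5, -1, 8, -6, 9, -2, 6, 5, 11, 4, 3]
A[mid]=-1>-2: swap A[1],A[7]; hi=6 → [-5, 5, 8, -6, 9, -2, 6, -1, 11, 4, 3]
A[mid]=5>-2: swap A[1],A[6]; hi=5 → [-5, 6, 8, -6, 9, -2, 5, -1, 11, 4, 3]
A[mid]=6>-2: swap A[1],A[5]; hi=4 → [-5, -2, 8, -6, 9, 6, 5, -1, 11, 4, 3]
A[mid]=-2=-2: mid=2
A[mid]=8>-2: swap A[2],A[4]; hi=3 → [-5, -2, 9, -6, 8, 6, 5, -1, 11, 4, 3]
A[mid]=9>-2: swap A[2],A[3]; hi=2 → [-5, -2, -6, 9, 8, 6, 5, -1, 11, 4, 3]
A[mid]=-6<-2: swap A[1],A[2]; lo=2,mid=3 → [-5, -6, -2, 9, 8, 6, 5, -1, 11, 4, 3]
end: lo=2, hi=2; A = [-5, -6, -2, 9, 8, 6, 5, -1, 11, 4, 3]

[-5, -6, -2, 9, 8, 6, 5, -1, 11, 4, 3]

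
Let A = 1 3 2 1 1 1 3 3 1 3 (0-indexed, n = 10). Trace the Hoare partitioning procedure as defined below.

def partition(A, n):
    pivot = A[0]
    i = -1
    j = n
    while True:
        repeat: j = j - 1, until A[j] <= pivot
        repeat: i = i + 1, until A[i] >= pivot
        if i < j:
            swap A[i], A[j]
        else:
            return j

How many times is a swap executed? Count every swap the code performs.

3

pivot = A[0] = 1; i = -1, j = 10
j→8 (A[8]=1≤1), i→0 (A[0]=1≥1); i<j, swap → 1 3 2 1 1 1 3 3 1 3
j→5 (A[5]=1≤1), i→1 (A[1]=3≥1); i<j, swap → 1 1 2 1 1 3 3 3 1 3
j→4 (A[4]=1≤1), i→2 (A[2]=2≥1); i<j, swap → 1 1 1 1 2 3 3 3 1 3
j→3, i→3; i≥j, return j=3. A = 1 1 1 1 2 3 3 3 1 3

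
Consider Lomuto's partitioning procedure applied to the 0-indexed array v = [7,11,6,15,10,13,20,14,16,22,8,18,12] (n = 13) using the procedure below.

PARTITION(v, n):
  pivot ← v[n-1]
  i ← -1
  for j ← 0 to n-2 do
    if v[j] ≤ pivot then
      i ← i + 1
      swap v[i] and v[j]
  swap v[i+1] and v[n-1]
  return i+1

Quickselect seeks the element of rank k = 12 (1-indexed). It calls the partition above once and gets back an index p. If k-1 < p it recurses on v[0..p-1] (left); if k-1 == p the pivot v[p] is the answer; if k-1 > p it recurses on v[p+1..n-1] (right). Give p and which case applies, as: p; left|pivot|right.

5; right

pivot = v[12] = 12; i = -1
j=0: v[0]=7 ≤ 12 → i=0, swap v[0],v[0] (no change) → [7,11,6,15,10,13,20,14,16,22,8,18,12]
j=1: v[1]=11 ≤ 12 → i=1, swap v[1],v[1] (no change) → [7,11,6,15,10,13,20,14,16,22,8,18,12]
j=2: v[2]=6 ≤ 12 → i=2, swap v[2],v[2] (no change) → [7,11,6,15,10,13,20,14,16,22,8,18,12]
j=3: v[3]=15 > 12 → no swap
j=4: v[4]=10 ≤ 12 → i=3, swap v[3],v[4] → [7,11,6,10,15,13,20,14,16,22,8,18,12]
j=5: v[5]=13 > 12 → no swap
j=6: v[6]=20 > 12 → no swap
j=7: v[7]=14 > 12 → no swap
j=8: v[8]=16 > 12 → no swap
j=9: v[9]=22 > 12 → no swap
j=10: v[10]=8 ≤ 12 → i=4, swap v[4],v[10] → [7,11,6,10,8,13,20,14,16,22,15,18,12]
j=11: v[11]=18 > 12 → no swap
final swap v[5],v[12] → [7,11,6,10,8,12,20,14,16,22,15,18,13]; return 5
p = 5; k-1 = 11 > 5 ⇒ right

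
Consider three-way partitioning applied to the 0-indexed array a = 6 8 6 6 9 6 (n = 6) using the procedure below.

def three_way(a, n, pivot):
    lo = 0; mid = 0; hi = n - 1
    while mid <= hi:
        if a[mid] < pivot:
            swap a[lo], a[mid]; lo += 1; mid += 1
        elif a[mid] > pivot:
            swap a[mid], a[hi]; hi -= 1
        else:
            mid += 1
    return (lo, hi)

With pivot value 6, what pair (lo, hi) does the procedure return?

lo=0 mid=0 hi=5
6=6: mid=1
8>6: swap(1,5), hi=4 ⇒ 6 6 6 6 9 8
6=6: mid=2
6=6: mid=3
6=6: mid=4
9>6: swap(4,4), hi=3 ⇒ 6 6 6 6 9 8
done. lo=0 hi=3; a=6 6 6 6 9 8

(0, 3)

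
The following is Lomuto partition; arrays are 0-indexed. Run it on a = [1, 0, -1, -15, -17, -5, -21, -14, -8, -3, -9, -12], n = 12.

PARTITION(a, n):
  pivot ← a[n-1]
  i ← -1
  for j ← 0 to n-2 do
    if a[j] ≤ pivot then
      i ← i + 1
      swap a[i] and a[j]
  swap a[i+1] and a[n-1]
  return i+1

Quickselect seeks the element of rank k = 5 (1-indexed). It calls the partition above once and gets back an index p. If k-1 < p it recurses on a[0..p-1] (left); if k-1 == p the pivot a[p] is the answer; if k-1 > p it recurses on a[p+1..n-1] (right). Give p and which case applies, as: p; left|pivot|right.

4; pivot

pivot = a[11] = -12; i = -1
j=0: a[0]=1 > -12 → no swap
j=1: a[1]=0 > -12 → no swap
j=2: a[2]=-1 > -12 → no swap
j=3: a[3]=-15 ≤ -12 → i=0, swap a[0],a[3] → [-15, 0, -1, 1, -17, -5, -21, -14, -8, -3, -9, -12]
j=4: a[4]=-17 ≤ -12 → i=1, swap a[1],a[4] → [-15, -17, -1, 1, 0, -5, -21, -14, -8, -3, -9, -12]
j=5: a[5]=-5 > -12 → no swap
j=6: a[6]=-21 ≤ -12 → i=2, swap a[2],a[6] → [-15, -17, -21, 1, 0, -5, -1, -14, -8, -3, -9, -12]
j=7: a[7]=-14 ≤ -12 → i=3, swap a[3],a[7] → [-15, -17, -21, -14, 0, -5, -1, 1, -8, -3, -9, -12]
j=8: a[8]=-8 > -12 → no swap
j=9: a[9]=-3 > -12 → no swap
j=10: a[10]=-9 > -12 → no swap
final swap a[4],a[11] → [-15, -17, -21, -14, -12, -5, -1, 1, -8, -3, -9, 0]; return 4
p = 4; k-1 = 4 == 4 ⇒ pivot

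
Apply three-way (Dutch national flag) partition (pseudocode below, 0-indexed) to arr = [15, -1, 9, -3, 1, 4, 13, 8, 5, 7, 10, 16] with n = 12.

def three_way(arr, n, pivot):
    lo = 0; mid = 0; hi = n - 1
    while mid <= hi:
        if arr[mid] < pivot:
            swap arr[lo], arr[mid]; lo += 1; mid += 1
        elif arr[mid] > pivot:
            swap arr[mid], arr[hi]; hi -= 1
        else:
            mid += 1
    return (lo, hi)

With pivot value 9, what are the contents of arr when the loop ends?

pivot = 9; lo=0, mid=0, hi=11
arr[mid]=15>9: swap arr[0],arr[11]; hi=10 → [16, -1, 9, -3, 1, 4, 13, 8, 5, 7, 10, 15]
arr[mid]=16>9: swap arr[0],arr[10]; hi=9 → [10, -1, 9, -3, 1, 4, 13, 8, 5, 7, 16, 15]
arr[mid]=10>9: swap arr[0],arr[9]; hi=8 → [7, -1, 9, -3, 1, 4, 13, 8, 5, 10, 16, 15]
arr[mid]=7<9: swap arr[0],arr[0]; lo=1,mid=1 → [7, -1, 9, -3, 1, 4, 13, 8, 5, 10, 16, 15]
arr[mid]=-1<9: swap arr[1],arr[1]; lo=2,mid=2 → [7, -1, 9, -3, 1, 4, 13, 8, 5, 10, 16, 15]
arr[mid]=9=9: mid=3
arr[mid]=-3<9: swap arr[2],arr[3]; lo=3,mid=4 → [7, -1, -3, 9, 1, 4, 13, 8, 5, 10, 16, 15]
arr[mid]=1<9: swap arr[3],arr[4]; lo=4,mid=5 → [7, -1, -3, 1, 9, 4, 13, 8, 5, 10, 16, 15]
arr[mid]=4<9: swap arr[4],arr[5]; lo=5,mid=6 → [7, -1, -3, 1, 4, 9, 13, 8, 5, 10, 16, 15]
arr[mid]=13>9: swap arr[6],arr[8]; hi=7 → [7, -1, -3, 1, 4, 9, 5, 8, 13, 10, 16, 15]
arr[mid]=5<9: swap arr[5],arr[6]; lo=6,mid=7 → [7, -1, -3, 1, 4, 5, 9, 8, 13, 10, 16, 15]
arr[mid]=8<9: swap arr[6],arr[7]; lo=7,mid=8 → [7, -1, -3, 1, 4, 5, 8, 9, 13, 10, 16, 15]
end: lo=7, hi=7; arr = [7, -1, -3, 1, 4, 5, 8, 9, 13, 10, 16, 15]

[7, -1, -3, 1, 4, 5, 8, 9, 13, 10, 16, 15]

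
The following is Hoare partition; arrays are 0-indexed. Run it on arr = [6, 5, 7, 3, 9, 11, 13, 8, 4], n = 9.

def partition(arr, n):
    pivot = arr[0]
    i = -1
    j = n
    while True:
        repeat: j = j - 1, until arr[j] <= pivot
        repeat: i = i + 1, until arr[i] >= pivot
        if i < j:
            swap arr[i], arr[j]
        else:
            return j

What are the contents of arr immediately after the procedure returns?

[4, 5, 3, 7, 9, 11, 13, 8, 6]

pivot=6
j stops at 8 (4), i stops at 0 (6); swap ⇒ [4, 5, 7, 3, 9, 11, 13, 8, 6]
j stops at 3 (3), i stops at 2 (7); swap ⇒ [4, 5, 3, 7, 9, 11, 13, 8, 6]
j stops at 2, i stops at 3; i≥j ⇒ return 2. arr=[4, 5, 3, 7, 9, 11, 13, 8, 6]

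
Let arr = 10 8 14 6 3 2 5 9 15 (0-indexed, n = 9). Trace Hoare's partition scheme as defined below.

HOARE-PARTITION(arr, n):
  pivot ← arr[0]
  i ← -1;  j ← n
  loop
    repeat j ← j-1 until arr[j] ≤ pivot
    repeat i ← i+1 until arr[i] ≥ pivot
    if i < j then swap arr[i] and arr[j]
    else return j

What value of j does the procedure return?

5

pivot = arr[0] = 10; i = -1, j = 9
j→7 (arr[7]=9≤10), i→0 (arr[0]=10≥10); i<j, swap → 9 8 14 6 3 2 5 10 15
j→6 (arr[6]=5≤10), i→2 (arr[2]=14≥10); i<j, swap → 9 8 5 6 3 2 14 10 15
j→5, i→6; i≥j, return j=5. arr = 9 8 5 6 3 2 14 10 15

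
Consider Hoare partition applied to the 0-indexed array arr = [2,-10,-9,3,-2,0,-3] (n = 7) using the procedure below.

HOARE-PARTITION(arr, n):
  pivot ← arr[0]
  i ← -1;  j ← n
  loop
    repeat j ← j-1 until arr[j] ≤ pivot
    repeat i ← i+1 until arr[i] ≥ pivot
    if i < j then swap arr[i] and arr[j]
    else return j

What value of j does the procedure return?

pivot = arr[0] = 2; i = -1, j = 7
j→6 (arr[6]=-3≤2), i→0 (arr[0]=2≥2); i<j, swap → [-3,-10,-9,3,-2,0,2]
j→5 (arr[5]=0≤2), i→3 (arr[3]=3≥2); i<j, swap → [-3,-10,-9,0,-2,3,2]
j→4, i→5; i≥j, return j=4. arr = [-3,-10,-9,0,-2,3,2]

4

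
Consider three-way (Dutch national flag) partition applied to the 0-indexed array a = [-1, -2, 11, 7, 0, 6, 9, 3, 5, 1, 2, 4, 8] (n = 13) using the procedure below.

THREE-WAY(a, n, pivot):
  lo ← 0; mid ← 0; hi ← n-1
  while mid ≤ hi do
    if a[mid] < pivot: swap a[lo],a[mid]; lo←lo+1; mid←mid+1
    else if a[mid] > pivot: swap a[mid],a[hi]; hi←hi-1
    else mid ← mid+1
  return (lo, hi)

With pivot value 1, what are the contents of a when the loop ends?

[-1, -2, 0, 1, 6, 9, 3, 5, 7, 2, 4, 8, 11]

pivot = 1; lo=0, mid=0, hi=12
a[mid]=-1<1: swap a[0],a[0]; lo=1,mid=1 → [-1, -2, 11, 7, 0, 6, 9, 3, 5, 1, 2, 4, 8]
a[mid]=-2<1: swap a[1],a[1]; lo=2,mid=2 → [-1, -2, 11, 7, 0, 6, 9, 3, 5, 1, 2, 4, 8]
a[mid]=11>1: swap a[2],a[12]; hi=11 → [-1, -2, 8, 7, 0, 6, 9, 3, 5, 1, 2, 4, 11]
a[mid]=8>1: swap a[2],a[11]; hi=10 → [-1, -2, 4, 7, 0, 6, 9, 3, 5, 1, 2, 8, 11]
a[mid]=4>1: swap a[2],a[10]; hi=9 → [-1, -2, 2, 7, 0, 6, 9, 3, 5, 1, 4, 8, 11]
a[mid]=2>1: swap a[2],a[9]; hi=8 → [-1, -2, 1, 7, 0, 6, 9, 3, 5, 2, 4, 8, 11]
a[mid]=1=1: mid=3
a[mid]=7>1: swap a[3],a[8]; hi=7 → [-1, -2, 1, 5, 0, 6, 9, 3, 7, 2, 4, 8, 11]
a[mid]=5>1: swap a[3],a[7]; hi=6 → [-1, -2, 1, 3, 0, 6, 9, 5, 7, 2, 4, 8, 11]
a[mid]=3>1: swap a[3],a[6]; hi=5 → [-1, -2, 1, 9, 0, 6, 3, 5, 7, 2, 4, 8, 11]
a[mid]=9>1: swap a[3],a[5]; hi=4 → [-1, -2, 1, 6, 0, 9, 3, 5, 7, 2, 4, 8, 11]
a[mid]=6>1: swap a[3],a[4]; hi=3 → [-1, -2, 1, 0, 6, 9, 3, 5, 7, 2, 4, 8, 11]
a[mid]=0<1: swap a[2],a[3]; lo=3,mid=4 → [-1, -2, 0, 1, 6, 9, 3, 5, 7, 2, 4, 8, 11]
end: lo=3, hi=3; a = [-1, -2, 0, 1, 6, 9, 3, 5, 7, 2, 4, 8, 11]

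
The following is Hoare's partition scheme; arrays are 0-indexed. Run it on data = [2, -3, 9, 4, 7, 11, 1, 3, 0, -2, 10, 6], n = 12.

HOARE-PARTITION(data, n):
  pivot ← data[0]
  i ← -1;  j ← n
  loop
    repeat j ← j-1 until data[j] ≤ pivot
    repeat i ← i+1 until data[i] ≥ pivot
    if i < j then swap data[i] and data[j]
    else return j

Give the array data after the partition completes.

[-2, -3, 0, 1, 7, 11, 4, 3, 9, 2, 10, 6]

pivot = data[0] = 2; i = -1, j = 12
j→9 (data[9]=-2≤2), i→0 (data[0]=2≥2); i<j, swap → [-2, -3, 9, 4, 7, 11, 1, 3, 0, 2, 10, 6]
j→8 (data[8]=0≤2), i→2 (data[2]=9≥2); i<j, swap → [-2, -3, 0, 4, 7, 11, 1, 3, 9, 2, 10, 6]
j→6 (data[6]=1≤2), i→3 (data[3]=4≥2); i<j, swap → [-2, -3, 0, 1, 7, 11, 4, 3, 9, 2, 10, 6]
j→3, i→4; i≥j, return j=3. data = [-2, -3, 0, 1, 7, 11, 4, 3, 9, 2, 10, 6]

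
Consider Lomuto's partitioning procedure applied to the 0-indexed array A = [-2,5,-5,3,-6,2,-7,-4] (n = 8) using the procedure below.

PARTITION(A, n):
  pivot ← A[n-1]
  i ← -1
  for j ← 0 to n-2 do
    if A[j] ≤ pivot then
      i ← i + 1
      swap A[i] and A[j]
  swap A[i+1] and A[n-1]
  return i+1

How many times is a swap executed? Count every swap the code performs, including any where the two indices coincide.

4

pivot=-4, i=-1
j=0: -2>-4, skip
j=1: 5>-4, skip
j=2: -5≤-4, i=0, swap(0,2) ⇒ [-5,5,-2,3,-6,2,-7,-4]
j=3: 3>-4, skip
j=4: -6≤-4, i=1, swap(1,4) ⇒ [-5,-6,-2,3,5,2,-7,-4]
j=5: 2>-4, skip
j=6: -7≤-4, i=2, swap(2,6) ⇒ [-5,-6,-7,3,5,2,-2,-4]
swap(3,7) ⇒ [-5,-6,-7,-4,5,2,-2,3]; return 3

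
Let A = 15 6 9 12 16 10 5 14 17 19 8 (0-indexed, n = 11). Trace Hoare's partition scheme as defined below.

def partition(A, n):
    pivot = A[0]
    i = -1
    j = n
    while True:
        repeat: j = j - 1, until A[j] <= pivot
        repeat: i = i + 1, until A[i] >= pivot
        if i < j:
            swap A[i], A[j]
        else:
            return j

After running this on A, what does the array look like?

pivot=15
j stops at 10 (8), i stops at 0 (15); swap ⇒ 8 6 9 12 16 10 5 14 17 19 15
j stops at 7 (14), i stops at 4 (16); swap ⇒ 8 6 9 12 14 10 5 16 17 19 15
j stops at 6, i stops at 7; i≥j ⇒ return 6. A=8 6 9 12 14 10 5 16 17 19 15

8 6 9 12 14 10 5 16 17 19 15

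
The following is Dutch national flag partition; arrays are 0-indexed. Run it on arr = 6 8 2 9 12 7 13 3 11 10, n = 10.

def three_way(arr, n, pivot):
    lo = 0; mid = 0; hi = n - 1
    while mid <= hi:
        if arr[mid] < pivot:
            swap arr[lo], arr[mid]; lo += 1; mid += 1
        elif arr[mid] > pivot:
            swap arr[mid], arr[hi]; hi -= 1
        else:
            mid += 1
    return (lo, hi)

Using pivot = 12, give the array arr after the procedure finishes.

6 8 2 9 7 10 3 11 12 13

lo=0 mid=0 hi=9
6<12: swap(0,0), lo=1 mid=1 ⇒ 6 8 2 9 12 7 13 3 11 10
8<12: swap(1,1), lo=2 mid=2 ⇒ 6 8 2 9 12 7 13 3 11 10
2<12: swap(2,2), lo=3 mid=3 ⇒ 6 8 2 9 12 7 13 3 11 10
9<12: swap(3,3), lo=4 mid=4 ⇒ 6 8 2 9 12 7 13 3 11 10
12=12: mid=5
7<12: swap(4,5), lo=5 mid=6 ⇒ 6 8 2 9 7 12 13 3 11 10
13>12: swap(6,9), hi=8 ⇒ 6 8 2 9 7 12 10 3 11 13
10<12: swap(5,6), lo=6 mid=7 ⇒ 6 8 2 9 7 10 12 3 11 13
3<12: swap(6,7), lo=7 mid=8 ⇒ 6 8 2 9 7 10 3 12 11 13
11<12: swap(7,8), lo=8 mid=9 ⇒ 6 8 2 9 7 10 3 11 12 13
done. lo=8 hi=8; arr=6 8 2 9 7 10 3 11 12 13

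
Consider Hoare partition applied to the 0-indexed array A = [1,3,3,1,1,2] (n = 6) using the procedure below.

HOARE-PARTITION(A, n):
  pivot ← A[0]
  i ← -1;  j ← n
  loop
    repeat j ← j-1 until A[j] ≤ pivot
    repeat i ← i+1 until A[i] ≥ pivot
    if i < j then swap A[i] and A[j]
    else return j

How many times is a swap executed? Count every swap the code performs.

2

pivot=1
j stops at 4 (1), i stops at 0 (1); swap ⇒ [1,3,3,1,1,2]
j stops at 3 (1), i stops at 1 (3); swap ⇒ [1,1,3,3,1,2]
j stops at 1, i stops at 2; i≥j ⇒ return 1. A=[1,1,3,3,1,2]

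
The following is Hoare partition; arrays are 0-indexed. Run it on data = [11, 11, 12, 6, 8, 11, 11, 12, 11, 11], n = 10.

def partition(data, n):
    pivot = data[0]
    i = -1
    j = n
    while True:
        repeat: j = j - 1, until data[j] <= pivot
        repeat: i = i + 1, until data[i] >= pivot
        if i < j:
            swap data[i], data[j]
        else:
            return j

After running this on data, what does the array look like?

pivot = data[0] = 11; i = -1, j = 10
j→9 (data[9]=11≤11), i→0 (data[0]=11≥11); i<j, swap → [11, 11, 12, 6, 8, 11, 11, 12, 11, 11]
j→8 (data[8]=11≤11), i→1 (data[1]=11≥11); i<j, swap → [11, 11, 12, 6, 8, 11, 11, 12, 11, 11]
j→6 (data[6]=11≤11), i→2 (data[2]=12≥11); i<j, swap → [11, 11, 11, 6, 8, 11, 12, 12, 11, 11]
j→5, i→5; i≥j, return j=5. data = [11, 11, 11, 6, 8, 11, 12, 12, 11, 11]

[11, 11, 11, 6, 8, 11, 12, 12, 11, 11]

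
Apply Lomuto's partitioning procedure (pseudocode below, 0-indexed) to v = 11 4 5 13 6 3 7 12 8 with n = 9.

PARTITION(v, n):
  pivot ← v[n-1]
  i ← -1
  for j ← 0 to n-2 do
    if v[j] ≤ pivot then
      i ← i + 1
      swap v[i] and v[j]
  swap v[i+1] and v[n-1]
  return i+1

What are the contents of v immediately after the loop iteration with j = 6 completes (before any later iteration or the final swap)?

4 5 6 3 7 13 11 12 8

pivot=8, i=-1
j=0: 11>8, skip
j=1: 4≤8, i=0, swap(0,1) ⇒ 4 11 5 13 6 3 7 12 8
j=2: 5≤8, i=1, swap(1,2) ⇒ 4 5 11 13 6 3 7 12 8
j=3: 13>8, skip
j=4: 6≤8, i=2, swap(2,4) ⇒ 4 5 6 13 11 3 7 12 8
j=5: 3≤8, i=3, swap(3,5) ⇒ 4 5 6 3 11 13 7 12 8
j=6: 7≤8, i=4, swap(4,6) ⇒ 4 5 6 3 7 13 11 12 8
(after j=6) v = 4 5 6 3 7 13 11 12 8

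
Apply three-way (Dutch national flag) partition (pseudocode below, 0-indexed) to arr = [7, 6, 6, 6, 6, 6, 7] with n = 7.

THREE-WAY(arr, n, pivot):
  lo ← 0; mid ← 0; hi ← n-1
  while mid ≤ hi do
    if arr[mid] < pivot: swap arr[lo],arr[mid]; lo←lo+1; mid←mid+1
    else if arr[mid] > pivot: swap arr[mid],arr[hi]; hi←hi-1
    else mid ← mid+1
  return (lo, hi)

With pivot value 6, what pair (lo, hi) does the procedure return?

(0, 4)

pivot = 6; lo=0, mid=0, hi=6
arr[mid]=7>6: swap arr[0],arr[6]; hi=5 → [7, 6, 6, 6, 6, 6, 7]
arr[mid]=7>6: swap arr[0],arr[5]; hi=4 → [6, 6, 6, 6, 6, 7, 7]
arr[mid]=6=6: mid=1
arr[mid]=6=6: mid=2
arr[mid]=6=6: mid=3
arr[mid]=6=6: mid=4
arr[mid]=6=6: mid=5
end: lo=0, hi=4; arr = [6, 6, 6, 6, 6, 7, 7]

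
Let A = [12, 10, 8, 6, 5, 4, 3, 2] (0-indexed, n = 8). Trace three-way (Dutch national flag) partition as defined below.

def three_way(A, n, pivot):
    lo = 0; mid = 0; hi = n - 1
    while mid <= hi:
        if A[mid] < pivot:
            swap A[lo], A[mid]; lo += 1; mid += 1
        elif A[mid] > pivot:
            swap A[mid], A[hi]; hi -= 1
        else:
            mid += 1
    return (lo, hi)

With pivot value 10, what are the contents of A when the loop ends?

lo=0 mid=0 hi=7
12>10: swap(0,7), hi=6 ⇒ [2, 10, 8, 6, 5, 4, 3, 12]
2<10: swap(0,0), lo=1 mid=1 ⇒ [2, 10, 8, 6, 5, 4, 3, 12]
10=10: mid=2
8<10: swap(1,2), lo=2 mid=3 ⇒ [2, 8, 10, 6, 5, 4, 3, 12]
6<10: swap(2,3), lo=3 mid=4 ⇒ [2, 8, 6, 10, 5, 4, 3, 12]
5<10: swap(3,4), lo=4 mid=5 ⇒ [2, 8, 6, 5, 10, 4, 3, 12]
4<10: swap(4,5), lo=5 mid=6 ⇒ [2, 8, 6, 5, 4, 10, 3, 12]
3<10: swap(5,6), lo=6 mid=7 ⇒ [2, 8, 6, 5, 4, 3, 10, 12]
done. lo=6 hi=6; A=[2, 8, 6, 5, 4, 3, 10, 12]

[2, 8, 6, 5, 4, 3, 10, 12]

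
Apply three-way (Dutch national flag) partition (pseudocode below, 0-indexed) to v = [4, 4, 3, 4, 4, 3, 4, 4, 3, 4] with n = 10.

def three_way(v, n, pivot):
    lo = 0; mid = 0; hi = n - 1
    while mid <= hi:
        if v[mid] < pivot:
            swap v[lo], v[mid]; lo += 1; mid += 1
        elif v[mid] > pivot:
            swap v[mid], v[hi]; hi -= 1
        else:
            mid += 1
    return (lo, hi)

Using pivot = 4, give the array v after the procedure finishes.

[3, 3, 3, 4, 4, 4, 4, 4, 4, 4]

pivot = 4; lo=0, mid=0, hi=9
v[mid]=4=4: mid=1
v[mid]=4=4: mid=2
v[mid]=3<4: swap v[0],v[2]; lo=1,mid=3 → [3, 4, 4, 4, 4, 3, 4, 4, 3, 4]
v[mid]=4=4: mid=4
v[mid]=4=4: mid=5
v[mid]=3<4: swap v[1],v[5]; lo=2,mid=6 → [3, 3, 4, 4, 4, 4, 4, 4, 3, 4]
v[mid]=4=4: mid=7
v[mid]=4=4: mid=8
v[mid]=3<4: swap v[2],v[8]; lo=3,mid=9 → [3, 3, 3, 4, 4, 4, 4, 4, 4, 4]
v[mid]=4=4: mid=10
end: lo=3, hi=9; v = [3, 3, 3, 4, 4, 4, 4, 4, 4, 4]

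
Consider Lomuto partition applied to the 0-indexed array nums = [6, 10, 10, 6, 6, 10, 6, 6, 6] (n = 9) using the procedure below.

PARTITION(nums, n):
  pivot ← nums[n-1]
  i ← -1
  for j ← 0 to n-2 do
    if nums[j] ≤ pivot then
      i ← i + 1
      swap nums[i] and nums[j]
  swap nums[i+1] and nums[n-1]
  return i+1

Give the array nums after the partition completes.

[6, 6, 6, 6, 6, 6, 10, 10, 10]

pivot=6, i=-1
j=0: 6≤6, i=0, swap(0,0) ⇒ [6, 10, 10, 6, 6, 10, 6, 6, 6]
j=1: 10>6, skip
j=2: 10>6, skip
j=3: 6≤6, i=1, swap(1,3) ⇒ [6, 6, 10, 10, 6, 10, 6, 6, 6]
j=4: 6≤6, i=2, swap(2,4) ⇒ [6, 6, 6, 10, 10, 10, 6, 6, 6]
j=5: 10>6, skip
j=6: 6≤6, i=3, swap(3,6) ⇒ [6, 6, 6, 6, 10, 10, 10, 6, 6]
j=7: 6≤6, i=4, swap(4,7) ⇒ [6, 6, 6, 6, 6, 10, 10, 10, 6]
swap(5,8) ⇒ [6, 6, 6, 6, 6, 6, 10, 10, 10]; return 5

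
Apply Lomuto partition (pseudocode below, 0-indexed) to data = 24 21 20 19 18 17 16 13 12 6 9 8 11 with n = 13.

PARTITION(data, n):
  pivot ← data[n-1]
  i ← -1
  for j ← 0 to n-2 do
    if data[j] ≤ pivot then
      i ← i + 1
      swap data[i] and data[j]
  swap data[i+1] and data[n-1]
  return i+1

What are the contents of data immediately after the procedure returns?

6 9 8 11 18 17 16 13 12 24 21 20 19

pivot=11, i=-1
j=0: 24>11, skip
j=1: 21>11, skip
j=2: 20>11, skip
j=3: 19>11, skip
j=4: 18>11, skip
j=5: 17>11, skip
j=6: 16>11, skip
j=7: 13>11, skip
j=8: 12>11, skip
j=9: 6≤11, i=0, swap(0,9) ⇒ 6 21 20 19 18 17 16 13 12 24 9 8 11
j=10: 9≤11, i=1, swap(1,10) ⇒ 6 9 20 19 18 17 16 13 12 24 21 8 11
j=11: 8≤11, i=2, swap(2,11) ⇒ 6 9 8 19 18 17 16 13 12 24 21 20 11
swap(3,12) ⇒ 6 9 8 11 18 17 16 13 12 24 21 20 19; return 3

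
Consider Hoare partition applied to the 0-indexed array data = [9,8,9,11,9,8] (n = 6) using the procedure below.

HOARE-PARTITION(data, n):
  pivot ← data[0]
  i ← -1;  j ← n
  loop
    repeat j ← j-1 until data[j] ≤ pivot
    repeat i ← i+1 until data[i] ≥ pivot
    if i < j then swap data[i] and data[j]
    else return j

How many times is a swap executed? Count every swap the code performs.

2

pivot = data[0] = 9; i = -1, j = 6
j→5 (data[5]=8≤9), i→0 (data[0]=9≥9); i<j, swap → [8,8,9,11,9,9]
j→4 (data[4]=9≤9), i→2 (data[2]=9≥9); i<j, swap → [8,8,9,11,9,9]
j→2, i→3; i≥j, return j=2. data = [8,8,9,11,9,9]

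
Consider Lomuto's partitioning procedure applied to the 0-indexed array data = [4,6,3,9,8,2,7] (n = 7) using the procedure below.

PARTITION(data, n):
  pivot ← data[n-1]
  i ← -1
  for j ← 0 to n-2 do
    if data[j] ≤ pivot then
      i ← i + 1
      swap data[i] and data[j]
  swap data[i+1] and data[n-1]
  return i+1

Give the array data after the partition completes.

[4,6,3,2,7,9,8]

pivot=7, i=-1
j=0: 4≤7, i=0, swap(0,0) ⇒ [4,6,3,9,8,2,7]
j=1: 6≤7, i=1, swap(1,1) ⇒ [4,6,3,9,8,2,7]
j=2: 3≤7, i=2, swap(2,2) ⇒ [4,6,3,9,8,2,7]
j=3: 9>7, skip
j=4: 8>7, skip
j=5: 2≤7, i=3, swap(3,5) ⇒ [4,6,3,2,8,9,7]
swap(4,6) ⇒ [4,6,3,2,7,9,8]; return 4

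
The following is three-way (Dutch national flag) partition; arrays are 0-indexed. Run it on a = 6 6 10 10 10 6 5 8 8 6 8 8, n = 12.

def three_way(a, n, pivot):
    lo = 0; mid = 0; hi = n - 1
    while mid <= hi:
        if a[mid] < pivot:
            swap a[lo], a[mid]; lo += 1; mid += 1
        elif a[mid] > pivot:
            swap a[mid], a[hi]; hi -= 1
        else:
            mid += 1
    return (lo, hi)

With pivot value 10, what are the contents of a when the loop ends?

lo=0 mid=0 hi=11
6<10: swap(0,0), lo=1 mid=1 ⇒ 6 6 10 10 10 6 5 8 8 6 8 8
6<10: swap(1,1), lo=2 mid=2 ⇒ 6 6 10 10 10 6 5 8 8 6 8 8
10=10: mid=3
10=10: mid=4
10=10: mid=5
6<10: swap(2,5), lo=3 mid=6 ⇒ 6 6 6 10 10 10 5 8 8 6 8 8
5<10: swap(3,6), lo=4 mid=7 ⇒ 6 6 6 5 10 10 10 8 8 6 8 8
8<10: swap(4,7), lo=5 mid=8 ⇒ 6 6 6 5 8 10 10 10 8 6 8 8
8<10: swap(5,8), lo=6 mid=9 ⇒ 6 6 6 5 8 8 10 10 10 6 8 8
6<10: swap(6,9), lo=7 mid=10 ⇒ 6 6 6 5 8 8 6 10 10 10 8 8
8<10: swap(7,10), lo=8 mid=11 ⇒ 6 6 6 5 8 8 6 8 10 10 10 8
8<10: swap(8,11), lo=9 mid=12 ⇒ 6 6 6 5 8 8 6 8 8 10 10 10
done. lo=9 hi=11; a=6 6 6 5 8 8 6 8 8 10 10 10

6 6 6 5 8 8 6 8 8 10 10 10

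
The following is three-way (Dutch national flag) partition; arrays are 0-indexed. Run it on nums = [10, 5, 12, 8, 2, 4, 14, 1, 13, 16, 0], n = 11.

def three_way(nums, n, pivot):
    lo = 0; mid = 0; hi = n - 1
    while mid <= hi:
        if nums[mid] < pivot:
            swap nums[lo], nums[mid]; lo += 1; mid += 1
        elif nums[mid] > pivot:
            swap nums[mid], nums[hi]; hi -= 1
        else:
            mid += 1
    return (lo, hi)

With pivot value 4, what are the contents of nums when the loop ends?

pivot = 4; lo=0, mid=0, hi=10
nums[mid]=10>4: swap nums[0],nums[10]; hi=9 → [0, 5, 12, 8, 2, 4, 14, 1, 13, 16, 10]
nums[mid]=0<4: swap nums[0],nums[0]; lo=1,mid=1 → [0, 5, 12, 8, 2, 4, 14, 1, 13, 16, 10]
nums[mid]=5>4: swap nums[1],nums[9]; hi=8 → [0, 16, 12, 8, 2, 4, 14, 1, 13, 5, 10]
nums[mid]=16>4: swap nums[1],nums[8]; hi=7 → [0, 13, 12, 8, 2, 4, 14, 1, 16, 5, 10]
nums[mid]=13>4: swap nums[1],nums[7]; hi=6 → [0, 1, 12, 8, 2, 4, 14, 13, 16, 5, 10]
nums[mid]=1<4: swap nums[1],nums[1]; lo=2,mid=2 → [0, 1, 12, 8, 2, 4, 14, 13, 16, 5, 10]
nums[mid]=12>4: swap nums[2],nums[6]; hi=5 → [0, 1, 14, 8, 2, 4, 12, 13, 16, 5, 10]
nums[mid]=14>4: swap nums[2],nums[5]; hi=4 → [0, 1, 4, 8, 2, 14, 12, 13, 16, 5, 10]
nums[mid]=4=4: mid=3
nums[mid]=8>4: swap nums[3],nums[4]; hi=3 → [0, 1, 4, 2, 8, 14, 12, 13, 16, 5, 10]
nums[mid]=2<4: swap nums[2],nums[3]; lo=3,mid=4 → [0, 1, 2, 4, 8, 14, 12, 13, 16, 5, 10]
end: lo=3, hi=3; nums = [0, 1, 2, 4, 8, 14, 12, 13, 16, 5, 10]

[0, 1, 2, 4, 8, 14, 12, 13, 16, 5, 10]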